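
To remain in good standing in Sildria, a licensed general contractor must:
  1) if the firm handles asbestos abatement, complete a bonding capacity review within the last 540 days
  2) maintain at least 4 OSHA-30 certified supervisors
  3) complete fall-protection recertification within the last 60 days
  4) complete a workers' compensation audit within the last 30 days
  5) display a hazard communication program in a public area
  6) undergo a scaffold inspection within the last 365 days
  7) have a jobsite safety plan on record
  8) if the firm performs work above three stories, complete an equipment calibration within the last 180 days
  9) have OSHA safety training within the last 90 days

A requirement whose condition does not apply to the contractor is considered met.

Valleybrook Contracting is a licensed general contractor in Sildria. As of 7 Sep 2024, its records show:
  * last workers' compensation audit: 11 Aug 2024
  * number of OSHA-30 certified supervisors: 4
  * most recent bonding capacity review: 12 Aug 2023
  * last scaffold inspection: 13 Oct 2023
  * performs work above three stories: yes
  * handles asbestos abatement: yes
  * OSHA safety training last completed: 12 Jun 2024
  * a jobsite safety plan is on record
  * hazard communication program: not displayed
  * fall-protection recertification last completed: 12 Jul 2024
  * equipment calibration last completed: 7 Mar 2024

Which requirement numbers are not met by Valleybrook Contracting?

1. condition 'handles asbestos abatement' holds; bonding capacity review 392 days ago vs limit 540 → met
2. OSHA-30 certified supervisors 4 ≥ 4 → met
3. fall-protection recertification 57 days ago vs limit 60 → met
4. workers' compensation audit 27 days ago vs limit 30 → met
5. hazard communication program absent → not met
6. scaffold inspection 330 days ago vs limit 365 → met
7. jobsite safety plan present → met
8. condition 'performs work above three stories' holds; equipment calibration 184 days ago vs limit 180 → not met
9. OSHA safety training 87 days ago vs limit 90 → met
Not met: 5, 8

5, 8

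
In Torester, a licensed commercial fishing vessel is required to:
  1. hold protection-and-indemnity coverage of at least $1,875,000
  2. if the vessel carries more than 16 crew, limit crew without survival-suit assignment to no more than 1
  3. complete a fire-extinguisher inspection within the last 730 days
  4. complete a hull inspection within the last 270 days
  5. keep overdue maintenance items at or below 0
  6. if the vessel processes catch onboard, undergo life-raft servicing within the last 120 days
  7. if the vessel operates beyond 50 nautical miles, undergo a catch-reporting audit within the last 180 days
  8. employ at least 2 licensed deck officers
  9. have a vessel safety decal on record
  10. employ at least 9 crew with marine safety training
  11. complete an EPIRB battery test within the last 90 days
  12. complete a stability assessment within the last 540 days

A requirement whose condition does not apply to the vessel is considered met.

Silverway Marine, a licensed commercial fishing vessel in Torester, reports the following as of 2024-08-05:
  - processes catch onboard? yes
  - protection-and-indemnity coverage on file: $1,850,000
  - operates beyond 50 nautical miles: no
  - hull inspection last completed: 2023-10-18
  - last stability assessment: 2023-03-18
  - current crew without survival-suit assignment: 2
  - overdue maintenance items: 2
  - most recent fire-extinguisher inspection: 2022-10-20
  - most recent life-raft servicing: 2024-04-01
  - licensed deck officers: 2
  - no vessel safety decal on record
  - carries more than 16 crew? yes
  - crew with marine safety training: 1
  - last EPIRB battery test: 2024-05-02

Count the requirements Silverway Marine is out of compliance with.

1. protection-and-indemnity coverage $1,850,000 < $1,875,000 → not met
2. condition 'carries more than 16 crew' holds; crew without survival-suit assignment 2 > 1 → not met
3. fire-extinguisher inspection 655 days ago vs limit 730 → met
4. hull inspection 292 days ago vs limit 270 → not met
5. overdue maintenance items 2 > 0 → not met
6. condition 'processes catch onboard' holds; life-raft servicing 126 days ago vs limit 120 → not met
7. condition 'operates beyond 50 nautical miles' does not hold → requirement n/a → met
8. licensed deck officers 2 ≥ 2 → met
9. vessel safety decal absent → not met
10. crew with marine safety training 1 < 9 → not met
11. EPIRB battery test 95 days ago vs limit 90 → not met
12. stability assessment 506 days ago vs limit 540 → met
Not met: 8 of 12

8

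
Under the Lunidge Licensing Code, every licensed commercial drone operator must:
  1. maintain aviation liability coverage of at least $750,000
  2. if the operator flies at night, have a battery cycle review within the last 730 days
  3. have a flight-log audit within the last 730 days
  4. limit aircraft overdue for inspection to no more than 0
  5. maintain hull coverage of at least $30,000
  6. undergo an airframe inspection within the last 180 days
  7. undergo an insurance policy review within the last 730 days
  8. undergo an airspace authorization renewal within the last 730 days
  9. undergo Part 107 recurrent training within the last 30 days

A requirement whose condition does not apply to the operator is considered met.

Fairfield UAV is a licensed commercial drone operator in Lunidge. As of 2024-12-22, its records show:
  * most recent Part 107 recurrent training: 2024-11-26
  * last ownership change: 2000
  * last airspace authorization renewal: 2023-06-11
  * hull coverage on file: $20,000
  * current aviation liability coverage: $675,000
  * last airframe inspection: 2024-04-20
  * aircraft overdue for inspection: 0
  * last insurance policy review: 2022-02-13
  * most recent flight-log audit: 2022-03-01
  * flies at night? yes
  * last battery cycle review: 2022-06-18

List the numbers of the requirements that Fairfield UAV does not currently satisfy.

1, 2, 3, 5, 6, 7

1. aviation liability coverage $675,000 < $750,000 → not met
2. condition 'flies at night' holds; battery cycle review 918 days ago vs limit 730 → not met
3. flight-log audit 1027 days ago vs limit 730 → not met
4. aircraft overdue for inspection 0 ≤ 0 → met
5. hull coverage $20,000 < $30,000 → not met
6. airframe inspection 246 days ago vs limit 180 → not met
7. insurance policy review 1043 days ago vs limit 730 → not met
8. airspace authorization renewal 560 days ago vs limit 730 → met
9. Part 107 recurrent training 26 days ago vs limit 30 → met
Not met: 1, 2, 3, 5, 6, 7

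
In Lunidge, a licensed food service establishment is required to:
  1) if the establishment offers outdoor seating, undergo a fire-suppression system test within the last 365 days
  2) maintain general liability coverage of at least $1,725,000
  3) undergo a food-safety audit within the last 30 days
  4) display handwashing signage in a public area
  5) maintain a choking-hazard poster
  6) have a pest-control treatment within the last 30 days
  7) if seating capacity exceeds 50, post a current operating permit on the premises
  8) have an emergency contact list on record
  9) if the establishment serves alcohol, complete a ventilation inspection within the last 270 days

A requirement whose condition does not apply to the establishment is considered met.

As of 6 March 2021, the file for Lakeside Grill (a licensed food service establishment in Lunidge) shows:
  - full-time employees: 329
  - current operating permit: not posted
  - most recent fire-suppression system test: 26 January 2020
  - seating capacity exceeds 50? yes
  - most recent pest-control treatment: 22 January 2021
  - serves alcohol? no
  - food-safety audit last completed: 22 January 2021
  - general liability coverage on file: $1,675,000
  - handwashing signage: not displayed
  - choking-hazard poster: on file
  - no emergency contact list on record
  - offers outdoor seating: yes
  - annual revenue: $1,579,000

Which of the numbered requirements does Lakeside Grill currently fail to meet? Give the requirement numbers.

1. condition 'offers outdoor seating' holds; fire-suppression system test 405 days ago vs limit 365 → not met
2. general liability coverage $1,675,000 < $1,725,000 → not met
3. food-safety audit 43 days ago vs limit 30 → not met
4. handwashing signage absent → not met
5. choking-hazard poster present → met
6. pest-control treatment 43 days ago vs limit 30 → not met
7. condition 'seating capacity exceeds 50' holds; current operating permit absent → not met
8. emergency contact list absent → not met
9. condition 'serves alcohol' does not hold → requirement n/a → met
Not met: 1, 2, 3, 4, 6, 7, 8

1, 2, 3, 4, 6, 7, 8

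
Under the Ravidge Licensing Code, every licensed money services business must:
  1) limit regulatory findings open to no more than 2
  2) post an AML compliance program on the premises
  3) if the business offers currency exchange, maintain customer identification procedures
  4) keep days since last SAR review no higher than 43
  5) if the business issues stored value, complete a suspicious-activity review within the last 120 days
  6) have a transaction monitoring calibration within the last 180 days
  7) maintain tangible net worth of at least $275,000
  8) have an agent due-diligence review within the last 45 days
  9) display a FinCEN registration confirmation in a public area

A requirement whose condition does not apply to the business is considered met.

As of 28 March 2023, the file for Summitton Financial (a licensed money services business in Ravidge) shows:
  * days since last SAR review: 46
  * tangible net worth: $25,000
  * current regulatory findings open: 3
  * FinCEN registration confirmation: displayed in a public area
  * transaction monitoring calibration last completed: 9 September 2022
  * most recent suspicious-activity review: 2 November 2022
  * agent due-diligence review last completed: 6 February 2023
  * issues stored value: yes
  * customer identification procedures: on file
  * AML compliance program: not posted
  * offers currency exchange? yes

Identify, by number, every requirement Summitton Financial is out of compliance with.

1, 2, 4, 5, 6, 7, 8

1. regulatory findings open 3 > 2 → not met
2. AML compliance program absent → not met
3. condition 'offers currency exchange' holds; customer identification procedures present → met
4. days since last SAR review 46 > 43 → not met
5. condition 'issues stored value' holds; suspicious-activity review 146 days ago vs limit 120 → not met
6. transaction monitoring calibration 200 days ago vs limit 180 → not met
7. tangible net worth $25,000 < $275,000 → not met
8. agent due-diligence review 50 days ago vs limit 45 → not met
9. FinCEN registration confirmation present → met
Not met: 1, 2, 4, 5, 6, 7, 8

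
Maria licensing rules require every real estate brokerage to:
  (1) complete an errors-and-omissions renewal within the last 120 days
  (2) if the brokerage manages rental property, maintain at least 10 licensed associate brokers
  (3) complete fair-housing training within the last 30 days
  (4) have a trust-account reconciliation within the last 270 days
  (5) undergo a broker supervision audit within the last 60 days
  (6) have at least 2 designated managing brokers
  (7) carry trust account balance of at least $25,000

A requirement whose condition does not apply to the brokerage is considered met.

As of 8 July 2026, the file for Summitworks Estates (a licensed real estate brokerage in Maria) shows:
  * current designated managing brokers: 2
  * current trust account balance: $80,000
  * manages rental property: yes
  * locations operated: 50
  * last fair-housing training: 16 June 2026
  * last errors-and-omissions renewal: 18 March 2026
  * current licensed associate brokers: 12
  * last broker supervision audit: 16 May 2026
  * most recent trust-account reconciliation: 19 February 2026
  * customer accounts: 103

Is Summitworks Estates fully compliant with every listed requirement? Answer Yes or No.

Yes

1. errors-and-omissions renewal 112 days ago vs limit 120 → met
2. condition 'manages rental property' holds; licensed associate brokers 12 ≥ 10 → met
3. fair-housing training 22 days ago vs limit 30 → met
4. trust-account reconciliation 139 days ago vs limit 270 → met
5. broker supervision audit 53 days ago vs limit 60 → met
6. designated managing brokers 2 ≥ 2 → met
7. trust account balance $80,000 ≥ $25,000 → met
All met.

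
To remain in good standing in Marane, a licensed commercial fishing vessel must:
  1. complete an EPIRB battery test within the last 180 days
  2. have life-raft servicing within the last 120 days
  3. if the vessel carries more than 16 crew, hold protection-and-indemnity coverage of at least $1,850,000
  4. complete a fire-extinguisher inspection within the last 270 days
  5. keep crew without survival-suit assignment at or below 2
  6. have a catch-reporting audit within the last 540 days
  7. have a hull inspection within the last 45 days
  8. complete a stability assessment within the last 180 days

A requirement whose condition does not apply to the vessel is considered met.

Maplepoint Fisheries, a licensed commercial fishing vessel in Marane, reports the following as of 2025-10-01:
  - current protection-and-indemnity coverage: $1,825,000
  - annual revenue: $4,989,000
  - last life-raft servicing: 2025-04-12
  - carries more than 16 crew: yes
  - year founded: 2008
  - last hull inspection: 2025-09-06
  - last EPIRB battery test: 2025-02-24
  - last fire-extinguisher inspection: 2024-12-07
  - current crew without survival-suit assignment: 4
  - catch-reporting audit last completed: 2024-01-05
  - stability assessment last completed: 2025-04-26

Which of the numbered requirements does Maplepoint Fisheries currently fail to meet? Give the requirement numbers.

1, 2, 3, 4, 5, 6

1. EPIRB battery test 219 days ago vs limit 180 → not met
2. life-raft servicing 172 days ago vs limit 120 → not met
3. condition 'carries more than 16 crew' holds; protection-and-indemnity coverage $1,825,000 < $1,850,000 → not met
4. fire-extinguisher inspection 298 days ago vs limit 270 → not met
5. crew without survival-suit assignment 4 > 2 → not met
6. catch-reporting audit 635 days ago vs limit 540 → not met
7. hull inspection 25 days ago vs limit 45 → met
8. stability assessment 158 days ago vs limit 180 → met
Not met: 1, 2, 3, 4, 5, 6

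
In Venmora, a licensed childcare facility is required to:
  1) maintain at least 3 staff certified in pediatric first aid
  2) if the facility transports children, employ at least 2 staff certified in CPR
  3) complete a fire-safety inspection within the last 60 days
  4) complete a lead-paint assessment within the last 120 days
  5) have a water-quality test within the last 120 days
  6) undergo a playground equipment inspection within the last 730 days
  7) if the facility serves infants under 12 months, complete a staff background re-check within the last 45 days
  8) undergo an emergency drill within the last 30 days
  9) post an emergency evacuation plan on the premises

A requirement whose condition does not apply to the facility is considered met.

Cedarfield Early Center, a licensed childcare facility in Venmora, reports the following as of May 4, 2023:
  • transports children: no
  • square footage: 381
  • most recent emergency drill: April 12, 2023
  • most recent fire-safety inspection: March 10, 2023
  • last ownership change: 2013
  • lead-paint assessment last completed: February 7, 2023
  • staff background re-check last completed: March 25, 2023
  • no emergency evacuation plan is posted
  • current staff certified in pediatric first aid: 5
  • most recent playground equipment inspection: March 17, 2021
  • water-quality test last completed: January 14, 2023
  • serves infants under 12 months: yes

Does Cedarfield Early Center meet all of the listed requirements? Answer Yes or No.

No

1. staff certified in pediatric first aid 5 ≥ 3 → met
2. condition 'transports children' does not hold → requirement n/a → met
3. fire-safety inspection 55 days ago vs limit 60 → met
4. lead-paint assessment 86 days ago vs limit 120 → met
5. water-quality test 110 days ago vs limit 120 → met
6. playground equipment inspection 778 days ago vs limit 730 → not met
7. condition 'serves infants under 12 months' holds; staff background re-check 40 days ago vs limit 45 → met
8. emergency drill 22 days ago vs limit 30 → met
9. emergency evacuation plan absent → not met
Not met: 6, 9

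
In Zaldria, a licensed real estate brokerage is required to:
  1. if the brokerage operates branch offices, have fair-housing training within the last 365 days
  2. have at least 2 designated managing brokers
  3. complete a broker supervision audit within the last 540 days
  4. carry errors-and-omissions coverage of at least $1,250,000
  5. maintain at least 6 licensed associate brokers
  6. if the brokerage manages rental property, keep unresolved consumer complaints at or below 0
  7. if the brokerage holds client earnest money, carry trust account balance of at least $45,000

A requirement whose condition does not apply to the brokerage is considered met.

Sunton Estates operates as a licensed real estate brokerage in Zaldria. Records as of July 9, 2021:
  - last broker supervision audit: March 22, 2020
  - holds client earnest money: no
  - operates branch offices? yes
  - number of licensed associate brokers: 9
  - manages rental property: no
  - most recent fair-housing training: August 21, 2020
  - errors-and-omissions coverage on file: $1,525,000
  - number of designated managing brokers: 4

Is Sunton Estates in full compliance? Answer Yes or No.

1. condition 'operates branch offices' holds; fair-housing training 322 days ago vs limit 365 → met
2. designated managing brokers 4 ≥ 2 → met
3. broker supervision audit 474 days ago vs limit 540 → met
4. errors-and-omissions coverage $1,525,000 ≥ $1,250,000 → met
5. licensed associate brokers 9 ≥ 6 → met
6. condition 'manages rental property' does not hold → requirement n/a → met
7. condition 'holds client earnest money' does not hold → requirement n/a → met
All met.

Yes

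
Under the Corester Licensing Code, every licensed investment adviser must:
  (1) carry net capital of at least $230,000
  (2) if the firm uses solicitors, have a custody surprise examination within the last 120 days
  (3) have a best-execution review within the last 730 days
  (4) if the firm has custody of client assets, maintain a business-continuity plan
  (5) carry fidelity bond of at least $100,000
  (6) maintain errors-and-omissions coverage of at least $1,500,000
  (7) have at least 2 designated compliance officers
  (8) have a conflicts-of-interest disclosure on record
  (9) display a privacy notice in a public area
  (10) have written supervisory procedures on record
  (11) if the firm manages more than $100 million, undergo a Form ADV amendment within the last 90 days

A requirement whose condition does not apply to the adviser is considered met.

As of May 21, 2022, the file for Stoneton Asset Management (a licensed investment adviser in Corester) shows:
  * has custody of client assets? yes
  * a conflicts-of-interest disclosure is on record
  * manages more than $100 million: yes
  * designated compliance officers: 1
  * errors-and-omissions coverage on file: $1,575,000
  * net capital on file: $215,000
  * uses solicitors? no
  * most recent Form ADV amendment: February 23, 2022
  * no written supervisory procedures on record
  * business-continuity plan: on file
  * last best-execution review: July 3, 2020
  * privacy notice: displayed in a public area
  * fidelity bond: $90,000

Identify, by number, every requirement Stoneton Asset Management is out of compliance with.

1, 5, 7, 10

1. net capital $215,000 < $230,000 → not met
2. condition 'uses solicitors' does not hold → requirement n/a → met
3. best-execution review 687 days ago vs limit 730 → met
4. condition 'has custody of client assets' holds; business-continuity plan present → met
5. fidelity bond $90,000 < $100,000 → not met
6. errors-and-omissions coverage $1,575,000 ≥ $1,500,000 → met
7. designated compliance officers 1 < 2 → not met
8. conflicts-of-interest disclosure present → met
9. privacy notice present → met
10. written supervisory procedures absent → not met
11. condition 'manages more than $100 million' holds; Form ADV amendment 87 days ago vs limit 90 → met
Not met: 1, 5, 7, 10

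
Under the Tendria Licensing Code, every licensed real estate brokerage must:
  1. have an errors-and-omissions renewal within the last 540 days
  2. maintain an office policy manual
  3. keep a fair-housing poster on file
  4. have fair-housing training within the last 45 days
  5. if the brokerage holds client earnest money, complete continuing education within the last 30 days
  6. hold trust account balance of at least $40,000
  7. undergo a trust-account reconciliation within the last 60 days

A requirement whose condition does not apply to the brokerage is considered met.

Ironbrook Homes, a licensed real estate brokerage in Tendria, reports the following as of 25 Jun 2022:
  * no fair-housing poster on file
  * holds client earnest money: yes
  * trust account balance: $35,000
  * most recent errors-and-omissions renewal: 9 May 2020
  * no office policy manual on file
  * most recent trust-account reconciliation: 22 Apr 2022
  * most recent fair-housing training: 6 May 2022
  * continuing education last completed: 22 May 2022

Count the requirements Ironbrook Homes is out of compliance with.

7

1. errors-and-omissions renewal 777 days ago vs limit 540 → not met
2. office policy manual absent → not met
3. fair-housing poster absent → not met
4. fair-housing training 50 days ago vs limit 45 → not met
5. condition 'holds client earnest money' holds; continuing education 34 days ago vs limit 30 → not met
6. trust account balance $35,000 < $40,000 → not met
7. trust-account reconciliation 64 days ago vs limit 60 → not met
Not met: 7 of 7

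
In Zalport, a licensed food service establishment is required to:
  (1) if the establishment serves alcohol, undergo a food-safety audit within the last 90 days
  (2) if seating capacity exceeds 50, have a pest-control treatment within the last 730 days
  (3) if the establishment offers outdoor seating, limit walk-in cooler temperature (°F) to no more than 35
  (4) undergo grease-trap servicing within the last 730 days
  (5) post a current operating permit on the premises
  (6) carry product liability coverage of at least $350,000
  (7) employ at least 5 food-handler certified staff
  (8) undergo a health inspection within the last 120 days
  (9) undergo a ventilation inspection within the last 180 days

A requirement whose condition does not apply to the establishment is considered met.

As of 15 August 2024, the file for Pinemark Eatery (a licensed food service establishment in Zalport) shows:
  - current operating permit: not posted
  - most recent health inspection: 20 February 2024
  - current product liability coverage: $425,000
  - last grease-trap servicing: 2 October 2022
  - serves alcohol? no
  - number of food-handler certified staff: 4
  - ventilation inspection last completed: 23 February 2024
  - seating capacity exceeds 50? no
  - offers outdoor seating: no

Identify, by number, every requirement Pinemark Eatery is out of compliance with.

5, 7, 8

1. condition 'serves alcohol' does not hold → requirement n/a → met
2. condition 'seating capacity exceeds 50' does not hold → requirement n/a → met
3. condition 'offers outdoor seating' does not hold → requirement n/a → met
4. grease-trap servicing 683 days ago vs limit 730 → met
5. current operating permit absent → not met
6. product liability coverage $425,000 ≥ $350,000 → met
7. food-handler certified staff 4 < 5 → not met
8. health inspection 177 days ago vs limit 120 → not met
9. ventilation inspection 174 days ago vs limit 180 → met
Not met: 5, 7, 8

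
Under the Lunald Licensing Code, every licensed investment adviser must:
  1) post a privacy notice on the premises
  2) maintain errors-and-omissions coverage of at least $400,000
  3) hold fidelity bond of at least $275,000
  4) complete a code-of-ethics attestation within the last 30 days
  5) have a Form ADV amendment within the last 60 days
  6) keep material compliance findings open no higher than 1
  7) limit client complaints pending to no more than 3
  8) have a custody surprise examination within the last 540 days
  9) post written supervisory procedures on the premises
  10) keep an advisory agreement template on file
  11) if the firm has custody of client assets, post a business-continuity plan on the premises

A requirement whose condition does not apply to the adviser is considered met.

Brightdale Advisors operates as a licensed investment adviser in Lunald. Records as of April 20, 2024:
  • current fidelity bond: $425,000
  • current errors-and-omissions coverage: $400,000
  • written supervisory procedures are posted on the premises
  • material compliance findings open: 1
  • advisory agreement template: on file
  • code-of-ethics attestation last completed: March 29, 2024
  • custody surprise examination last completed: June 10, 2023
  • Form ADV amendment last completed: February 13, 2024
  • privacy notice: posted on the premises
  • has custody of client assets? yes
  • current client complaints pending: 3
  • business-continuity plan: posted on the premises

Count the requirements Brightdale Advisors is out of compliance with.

1. privacy notice present → met
2. errors-and-omissions coverage $400,000 ≥ $400,000 → met
3. fidelity bond $425,000 ≥ $275,000 → met
4. code-of-ethics attestation 22 days ago vs limit 30 → met
5. Form ADV amendment 67 days ago vs limit 60 → not met
6. material compliance findings open 1 ≤ 1 → met
7. client complaints pending 3 ≤ 3 → met
8. custody surprise examination 315 days ago vs limit 540 → met
9. written supervisory procedures present → met
10. advisory agreement template present → met
11. condition 'has custody of client assets' holds; business-continuity plan present → met
Not met: 1 of 11

1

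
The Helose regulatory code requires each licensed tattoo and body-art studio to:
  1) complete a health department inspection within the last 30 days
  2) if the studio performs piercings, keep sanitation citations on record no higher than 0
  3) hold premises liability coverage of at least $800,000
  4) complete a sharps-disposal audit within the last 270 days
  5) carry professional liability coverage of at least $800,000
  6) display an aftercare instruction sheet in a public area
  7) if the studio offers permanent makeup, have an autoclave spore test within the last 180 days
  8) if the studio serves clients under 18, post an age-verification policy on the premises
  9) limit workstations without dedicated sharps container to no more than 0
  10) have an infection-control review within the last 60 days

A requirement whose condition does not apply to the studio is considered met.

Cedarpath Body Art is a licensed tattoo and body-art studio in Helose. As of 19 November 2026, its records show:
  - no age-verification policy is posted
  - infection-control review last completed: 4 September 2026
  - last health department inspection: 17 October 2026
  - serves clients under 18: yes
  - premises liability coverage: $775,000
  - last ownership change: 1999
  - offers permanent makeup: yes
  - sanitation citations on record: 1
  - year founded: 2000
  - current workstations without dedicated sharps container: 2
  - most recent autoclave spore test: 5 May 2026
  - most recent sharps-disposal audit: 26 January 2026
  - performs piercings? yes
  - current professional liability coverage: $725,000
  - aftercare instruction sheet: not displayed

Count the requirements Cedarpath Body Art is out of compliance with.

10

1. health department inspection 33 days ago vs limit 30 → not met
2. condition 'performs piercings' holds; sanitation citations on record 1 > 0 → not met
3. premises liability coverage $775,000 < $800,000 → not met
4. sharps-disposal audit 297 days ago vs limit 270 → not met
5. professional liability coverage $725,000 < $800,000 → not met
6. aftercare instruction sheet absent → not met
7. condition 'offers permanent makeup' holds; autoclave spore test 198 days ago vs limit 180 → not met
8. condition 'serves clients under 18' holds; age-verification policy absent → not met
9. workstations without dedicated sharps container 2 > 0 → not met
10. infection-control review 76 days ago vs limit 60 → not met
Not met: 10 of 10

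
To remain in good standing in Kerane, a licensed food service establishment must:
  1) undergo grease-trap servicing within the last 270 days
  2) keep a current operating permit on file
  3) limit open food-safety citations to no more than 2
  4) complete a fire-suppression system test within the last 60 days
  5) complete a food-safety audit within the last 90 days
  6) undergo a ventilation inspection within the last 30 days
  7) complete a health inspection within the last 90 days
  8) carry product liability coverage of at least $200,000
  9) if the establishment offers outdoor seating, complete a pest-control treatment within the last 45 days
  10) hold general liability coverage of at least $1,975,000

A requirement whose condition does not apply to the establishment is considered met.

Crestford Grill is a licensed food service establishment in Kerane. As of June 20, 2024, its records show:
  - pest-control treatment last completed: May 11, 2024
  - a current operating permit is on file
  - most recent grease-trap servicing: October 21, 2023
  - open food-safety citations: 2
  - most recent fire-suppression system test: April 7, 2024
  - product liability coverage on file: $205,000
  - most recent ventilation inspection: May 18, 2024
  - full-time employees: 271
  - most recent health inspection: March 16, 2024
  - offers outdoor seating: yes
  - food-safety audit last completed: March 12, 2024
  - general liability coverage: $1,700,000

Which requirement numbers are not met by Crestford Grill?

1. grease-trap servicing 243 days ago vs limit 270 → met
2. current operating permit present → met
3. open food-safety citations 2 ≤ 2 → met
4. fire-suppression system test 74 days ago vs limit 60 → not met
5. food-safety audit 100 days ago vs limit 90 → not met
6. ventilation inspection 33 days ago vs limit 30 → not met
7. health inspection 96 days ago vs limit 90 → not met
8. product liability coverage $205,000 ≥ $200,000 → met
9. condition 'offers outdoor seating' holds; pest-control treatment 40 days ago vs limit 45 → met
10. general liability coverage $1,700,000 < $1,975,000 → not met
Not met: 4, 5, 6, 7, 10

4, 5, 6, 7, 10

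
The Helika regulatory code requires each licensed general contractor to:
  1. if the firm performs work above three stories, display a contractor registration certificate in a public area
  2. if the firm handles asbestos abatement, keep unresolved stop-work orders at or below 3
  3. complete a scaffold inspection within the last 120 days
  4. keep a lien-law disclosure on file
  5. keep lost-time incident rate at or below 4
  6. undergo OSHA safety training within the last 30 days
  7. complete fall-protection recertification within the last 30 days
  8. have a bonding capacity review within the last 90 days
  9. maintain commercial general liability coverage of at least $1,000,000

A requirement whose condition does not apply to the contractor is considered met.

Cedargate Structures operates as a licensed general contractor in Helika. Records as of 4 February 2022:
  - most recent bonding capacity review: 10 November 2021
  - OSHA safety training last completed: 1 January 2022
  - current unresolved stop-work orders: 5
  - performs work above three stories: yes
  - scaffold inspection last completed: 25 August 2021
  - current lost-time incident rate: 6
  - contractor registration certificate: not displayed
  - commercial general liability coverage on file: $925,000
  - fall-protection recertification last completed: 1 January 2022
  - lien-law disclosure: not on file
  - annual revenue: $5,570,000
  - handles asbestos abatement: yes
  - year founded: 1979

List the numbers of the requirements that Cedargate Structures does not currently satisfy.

1, 2, 3, 4, 5, 6, 7, 9

1. condition 'performs work above three stories' holds; contractor registration certificate absent → not met
2. condition 'handles asbestos abatement' holds; unresolved stop-work orders 5 > 3 → not met
3. scaffold inspection 163 days ago vs limit 120 → not met
4. lien-law disclosure absent → not met
5. lost-time incident rate 6 > 4 → not met
6. OSHA safety training 34 days ago vs limit 30 → not met
7. fall-protection recertification 34 days ago vs limit 30 → not met
8. bonding capacity review 86 days ago vs limit 90 → met
9. commercial general liability coverage $925,000 < $1,000,000 → not met
Not met: 1, 2, 3, 4, 5, 6, 7, 9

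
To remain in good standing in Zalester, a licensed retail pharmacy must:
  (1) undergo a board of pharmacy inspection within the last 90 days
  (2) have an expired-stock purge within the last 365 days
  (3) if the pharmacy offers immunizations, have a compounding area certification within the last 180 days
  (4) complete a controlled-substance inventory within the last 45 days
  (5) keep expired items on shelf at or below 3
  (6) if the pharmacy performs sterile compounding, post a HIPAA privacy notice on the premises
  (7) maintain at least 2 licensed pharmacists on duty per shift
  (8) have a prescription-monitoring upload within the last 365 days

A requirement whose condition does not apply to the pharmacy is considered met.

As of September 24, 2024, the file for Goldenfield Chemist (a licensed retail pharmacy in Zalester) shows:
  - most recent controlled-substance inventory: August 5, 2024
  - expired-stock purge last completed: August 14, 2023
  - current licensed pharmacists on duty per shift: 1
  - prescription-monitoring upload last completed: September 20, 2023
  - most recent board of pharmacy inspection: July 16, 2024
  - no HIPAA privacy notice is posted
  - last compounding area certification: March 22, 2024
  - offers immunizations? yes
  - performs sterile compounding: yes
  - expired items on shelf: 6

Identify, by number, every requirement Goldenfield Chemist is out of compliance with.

1. board of pharmacy inspection 70 days ago vs limit 90 → met
2. expired-stock purge 407 days ago vs limit 365 → not met
3. condition 'offers immunizations' holds; compounding area certification 186 days ago vs limit 180 → not met
4. controlled-substance inventory 50 days ago vs limit 45 → not met
5. expired items on shelf 6 > 3 → not met
6. condition 'performs sterile compounding' holds; HIPAA privacy notice absent → not met
7. licensed pharmacists on duty per shift 1 < 2 → not met
8. prescription-monitoring upload 370 days ago vs limit 365 → not met
Not met: 2, 3, 4, 5, 6, 7, 8

2, 3, 4, 5, 6, 7, 8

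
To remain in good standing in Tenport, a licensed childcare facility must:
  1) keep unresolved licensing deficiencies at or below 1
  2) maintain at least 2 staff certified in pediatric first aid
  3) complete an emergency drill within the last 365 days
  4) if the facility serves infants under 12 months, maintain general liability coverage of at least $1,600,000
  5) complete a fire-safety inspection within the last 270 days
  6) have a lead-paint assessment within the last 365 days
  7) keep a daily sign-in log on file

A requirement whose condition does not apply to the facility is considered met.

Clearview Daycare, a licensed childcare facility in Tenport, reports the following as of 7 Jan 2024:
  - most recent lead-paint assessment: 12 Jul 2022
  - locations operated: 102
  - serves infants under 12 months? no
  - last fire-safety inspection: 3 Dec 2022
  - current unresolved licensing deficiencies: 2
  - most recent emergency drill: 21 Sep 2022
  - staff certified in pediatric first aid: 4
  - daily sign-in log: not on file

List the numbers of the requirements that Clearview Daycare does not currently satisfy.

1, 3, 5, 6, 7

1. unresolved licensing deficiencies 2 > 1 → not met
2. staff certified in pediatric first aid 4 ≥ 2 → met
3. emergency drill 473 days ago vs limit 365 → not met
4. condition 'serves infants under 12 months' does not hold → requirement n/a → met
5. fire-safety inspection 400 days ago vs limit 270 → not met
6. lead-paint assessment 544 days ago vs limit 365 → not met
7. daily sign-in log absent → not met
Not met: 1, 3, 5, 6, 7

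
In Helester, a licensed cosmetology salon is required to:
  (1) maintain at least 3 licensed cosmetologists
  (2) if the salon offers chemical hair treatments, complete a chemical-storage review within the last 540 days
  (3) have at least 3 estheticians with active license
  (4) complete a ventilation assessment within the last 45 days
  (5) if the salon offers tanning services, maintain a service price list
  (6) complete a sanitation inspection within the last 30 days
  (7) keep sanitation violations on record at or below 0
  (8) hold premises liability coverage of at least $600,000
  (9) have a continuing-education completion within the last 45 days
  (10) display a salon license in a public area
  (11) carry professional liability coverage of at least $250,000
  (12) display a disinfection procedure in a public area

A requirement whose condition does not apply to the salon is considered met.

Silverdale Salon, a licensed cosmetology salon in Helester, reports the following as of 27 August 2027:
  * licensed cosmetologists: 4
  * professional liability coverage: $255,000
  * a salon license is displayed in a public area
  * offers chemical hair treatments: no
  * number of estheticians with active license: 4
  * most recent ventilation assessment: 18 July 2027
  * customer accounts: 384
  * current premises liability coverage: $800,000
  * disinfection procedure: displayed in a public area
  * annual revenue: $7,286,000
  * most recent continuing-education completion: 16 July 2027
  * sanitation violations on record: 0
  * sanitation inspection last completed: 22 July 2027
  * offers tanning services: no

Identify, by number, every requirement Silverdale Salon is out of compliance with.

6

1. licensed cosmetologists 4 ≥ 3 → met
2. condition 'offers chemical hair treatments' does not hold → requirement n/a → met
3. estheticians with active license 4 ≥ 3 → met
4. ventilation assessment 40 days ago vs limit 45 → met
5. condition 'offers tanning services' does not hold → requirement n/a → met
6. sanitation inspection 36 days ago vs limit 30 → not met
7. sanitation violations on record 0 ≤ 0 → met
8. premises liability coverage $800,000 ≥ $600,000 → met
9. continuing-education completion 42 days ago vs limit 45 → met
10. salon license present → met
11. professional liability coverage $255,000 ≥ $250,000 → met
12. disinfection procedure present → met
Not met: 6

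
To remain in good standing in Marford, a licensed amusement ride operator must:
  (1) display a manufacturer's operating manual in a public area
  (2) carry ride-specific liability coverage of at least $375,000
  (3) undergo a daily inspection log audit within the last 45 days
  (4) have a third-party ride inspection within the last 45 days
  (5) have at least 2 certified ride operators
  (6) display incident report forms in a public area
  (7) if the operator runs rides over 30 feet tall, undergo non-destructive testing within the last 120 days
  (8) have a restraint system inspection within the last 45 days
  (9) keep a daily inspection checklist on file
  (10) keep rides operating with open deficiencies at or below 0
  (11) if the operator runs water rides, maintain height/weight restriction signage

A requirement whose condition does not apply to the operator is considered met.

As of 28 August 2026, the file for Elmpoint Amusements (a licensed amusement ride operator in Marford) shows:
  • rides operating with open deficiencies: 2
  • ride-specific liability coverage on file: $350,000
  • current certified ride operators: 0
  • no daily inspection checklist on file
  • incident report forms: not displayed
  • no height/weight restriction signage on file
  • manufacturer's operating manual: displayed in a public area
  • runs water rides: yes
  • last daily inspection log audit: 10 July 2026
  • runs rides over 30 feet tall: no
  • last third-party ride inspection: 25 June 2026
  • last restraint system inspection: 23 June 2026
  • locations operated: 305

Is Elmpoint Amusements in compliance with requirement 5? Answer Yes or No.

No

5. certified ride operators 0 < 2 → not met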